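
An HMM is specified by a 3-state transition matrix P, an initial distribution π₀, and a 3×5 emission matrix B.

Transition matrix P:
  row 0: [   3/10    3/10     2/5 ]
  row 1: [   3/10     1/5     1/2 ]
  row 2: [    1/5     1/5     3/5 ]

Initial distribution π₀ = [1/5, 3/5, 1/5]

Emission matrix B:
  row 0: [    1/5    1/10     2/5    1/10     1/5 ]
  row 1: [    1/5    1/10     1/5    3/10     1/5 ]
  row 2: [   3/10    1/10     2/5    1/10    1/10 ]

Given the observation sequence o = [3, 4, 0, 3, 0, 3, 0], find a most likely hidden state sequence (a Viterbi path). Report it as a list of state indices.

t=0: δ = [2.000e-02, 1.800e-01, 2.000e-02]  (obs o_0=3)
t=1: δ = [1.080e-02, 7.200e-03, 9.000e-03]  ψ = [1, 1, 1]  (obs o_1=4)
t=2: δ = [6.480e-04, 6.480e-04, 1.620e-03]  ψ = [0, 0, 2]  (obs o_2=0)
t=3: δ = [3.240e-05, 9.720e-05, 9.720e-05]  ψ = [2, 2, 2]  (obs o_3=3)
t=4: δ = [5.832e-06, 3.888e-06, 1.750e-05]  ψ = [1, 1, 2]  (obs o_4=0)
t=5: δ = [3.499e-07, 1.050e-06, 1.050e-06]  ψ = [2, 2, 2]  (obs o_5=3)
t=6: δ = [6.299e-08, 4.199e-08, 1.890e-07]  ψ = [1, 1, 2]  (obs o_6=0)
backtrack: best end state = 2; path = [1, 2, 2, 2, 2, 2, 2]

path = [1, 2, 2, 2, 2, 2, 2]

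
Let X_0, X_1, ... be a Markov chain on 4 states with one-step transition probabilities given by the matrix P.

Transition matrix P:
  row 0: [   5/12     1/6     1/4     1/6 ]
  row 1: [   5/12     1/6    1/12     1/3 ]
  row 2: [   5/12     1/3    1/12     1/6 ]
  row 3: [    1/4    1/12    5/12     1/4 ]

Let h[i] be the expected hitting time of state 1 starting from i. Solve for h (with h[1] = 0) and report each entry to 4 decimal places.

h = [5.2203, 0.0000, 4.4746, 5.5593]

First-step conditioning: h[1] = 0; for i ≠ 1, h[i] = 1 + Σ_k P[i][k]·h[k].
  h[0] = 1 + 5/12·h[0] + 1/4·h[2] + 1/6·h[3]
  h[2] = 1 + 5/12·h[0] + 1/12·h[2] + 1/6·h[3]
  h[3] = 1 + 1/4·h[0] + 5/12·h[2] + 1/4·h[3]
Solving the 3×3 linear system over states ≠ 1 gives exactly h = [308/59, 0, 264/59, 328/59] (h[1] = 0 is the target).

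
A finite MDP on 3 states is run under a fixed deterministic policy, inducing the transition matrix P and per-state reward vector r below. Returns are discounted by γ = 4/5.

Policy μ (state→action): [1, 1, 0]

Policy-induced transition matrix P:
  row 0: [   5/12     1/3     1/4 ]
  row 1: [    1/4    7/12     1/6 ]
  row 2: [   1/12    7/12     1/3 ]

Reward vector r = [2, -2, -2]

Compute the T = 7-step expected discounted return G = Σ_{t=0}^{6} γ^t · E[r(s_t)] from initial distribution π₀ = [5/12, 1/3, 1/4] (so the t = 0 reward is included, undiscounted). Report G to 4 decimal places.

t=0: π = [0.4167, 0.3333, 0.2500], E[r] = -0.3333, γ^t·E[r] = -0.333333, running G = -0.333333
t=1: π = [0.2778, 0.4792, 0.2431], E[r] = -0.8889, γ^t·E[r] = -0.711111, running G = -1.044444
t=2: π = [0.2558, 0.5139, 0.2303], E[r] = -0.9769, γ^t·E[r] = -0.625185, running G = -1.669630
t=3: π = [0.2542, 0.5194, 0.2264], E[r] = -0.9830, γ^t·E[r] = -0.503309, running G = -2.172938
t=4: π = [0.2546, 0.5198, 0.2256], E[r] = -0.9814, γ^t·E[r] = -0.401988, running G = -2.574927
t=5: π = [0.2548, 0.5197, 0.2255], E[r] = -0.9806, γ^t·E[r] = -0.321331, running G = -2.896258
t=6: π = [0.2549, 0.5196, 0.2255], E[r] = -0.9804, γ^t·E[r] = -0.257013, running G = -3.153271

G = -3.1533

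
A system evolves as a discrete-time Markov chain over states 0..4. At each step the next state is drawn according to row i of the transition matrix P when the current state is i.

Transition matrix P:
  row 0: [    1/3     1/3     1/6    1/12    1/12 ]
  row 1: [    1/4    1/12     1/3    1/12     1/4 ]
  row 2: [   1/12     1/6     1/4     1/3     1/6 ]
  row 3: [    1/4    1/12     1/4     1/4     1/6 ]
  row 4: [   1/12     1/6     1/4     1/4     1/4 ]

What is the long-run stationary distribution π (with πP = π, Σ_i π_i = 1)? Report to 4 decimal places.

π = [0.1951, 0.1677, 0.2477, 0.2102, 0.1793]

Balance equations π_j = Σ_i π_i·P[i][j]:
  π_0 = 1/3·π_0 + 1/4·π_1 + 1/12·π_2 + 1/4·π_3 + 1/12·π_4
  π_1 = 1/3·π_0 + 1/12·π_1 + 1/6·π_2 + 1/12·π_3 + 1/6·π_4
  π_2 = 1/6·π_0 + 1/3·π_1 + 1/4·π_2 + 1/4·π_3 + 1/4·π_4
  π_3 = 1/12·π_0 + 1/12·π_1 + 1/3·π_2 + 1/4·π_3 + 1/4·π_4
  normalize: π_0 + π_1 + π_2 + π_3 + π_4 = 1
Solving the linear system gives exactly π = [3269/16757, 2810/16757, 4151/16757, 3522/16757, 3005/16757].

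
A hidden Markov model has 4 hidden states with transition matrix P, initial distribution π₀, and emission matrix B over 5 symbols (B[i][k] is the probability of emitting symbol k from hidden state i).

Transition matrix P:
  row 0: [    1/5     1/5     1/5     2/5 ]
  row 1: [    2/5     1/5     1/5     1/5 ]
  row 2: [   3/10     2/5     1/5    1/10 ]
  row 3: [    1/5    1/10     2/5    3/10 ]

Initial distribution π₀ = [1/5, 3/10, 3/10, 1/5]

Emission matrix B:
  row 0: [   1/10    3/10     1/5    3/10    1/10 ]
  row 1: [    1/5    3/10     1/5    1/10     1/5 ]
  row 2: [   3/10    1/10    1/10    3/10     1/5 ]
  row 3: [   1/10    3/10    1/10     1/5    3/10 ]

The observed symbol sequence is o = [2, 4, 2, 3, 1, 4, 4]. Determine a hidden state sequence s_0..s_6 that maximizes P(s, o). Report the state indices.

t=0: δ = [4.000e-02, 6.000e-02, 3.000e-02, 2.000e-02]  (obs o_0=2)
t=1: δ = [2.400e-03, 2.400e-03, 2.400e-03, 4.800e-03]  ψ = [1, 1, 1, 0]  (obs o_1=4)
t=2: δ = [1.920e-04, 1.920e-04, 1.920e-04, 1.440e-04]  ψ = [1, 2, 3, 3]  (obs o_2=2)
t=3: δ = [2.304e-05, 7.680e-06, 1.728e-05, 1.536e-05]  ψ = [1, 2, 3, 0]  (obs o_3=3)
t=4: δ = [1.555e-06, 2.074e-06, 6.144e-07, 2.765e-06]  ψ = [2, 2, 3, 0]  (obs o_4=1)
t=5: δ = [8.294e-08, 8.294e-08, 2.212e-07, 2.488e-07]  ψ = [1, 1, 3, 3]  (obs o_5=4)
t=6: δ = [6.636e-09, 1.769e-08, 1.991e-08, 2.239e-08]  ψ = [2, 2, 3, 3]  (obs o_6=4)
backtrack: best end state = 3; path = [1, 2, 1, 0, 3, 3, 3]

path = [1, 2, 1, 0, 3, 3, 3]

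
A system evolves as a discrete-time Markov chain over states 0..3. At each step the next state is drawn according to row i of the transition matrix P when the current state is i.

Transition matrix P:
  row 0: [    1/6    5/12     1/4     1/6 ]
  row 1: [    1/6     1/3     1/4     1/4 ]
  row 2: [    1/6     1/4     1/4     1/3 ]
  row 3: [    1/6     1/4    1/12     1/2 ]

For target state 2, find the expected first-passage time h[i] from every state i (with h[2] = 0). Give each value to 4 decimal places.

h = [4.9688, 5.0625, 0.0000, 6.1875]

First-step conditioning: h[2] = 0; for i ≠ 2, h[i] = 1 + Σ_k P[i][k]·h[k].
  h[0] = 1 + 1/6·h[0] + 5/12·h[1] + 1/6·h[3]
  h[1] = 1 + 1/6·h[0] + 1/3·h[1] + 1/4·h[3]
  h[3] = 1 + 1/6·h[0] + 1/4·h[1] + 1/2·h[3]
Solving the 3×3 linear system over states ≠ 2 gives exactly h = [159/32, 81/16, 0, 99/16] (h[2] = 0 is the target).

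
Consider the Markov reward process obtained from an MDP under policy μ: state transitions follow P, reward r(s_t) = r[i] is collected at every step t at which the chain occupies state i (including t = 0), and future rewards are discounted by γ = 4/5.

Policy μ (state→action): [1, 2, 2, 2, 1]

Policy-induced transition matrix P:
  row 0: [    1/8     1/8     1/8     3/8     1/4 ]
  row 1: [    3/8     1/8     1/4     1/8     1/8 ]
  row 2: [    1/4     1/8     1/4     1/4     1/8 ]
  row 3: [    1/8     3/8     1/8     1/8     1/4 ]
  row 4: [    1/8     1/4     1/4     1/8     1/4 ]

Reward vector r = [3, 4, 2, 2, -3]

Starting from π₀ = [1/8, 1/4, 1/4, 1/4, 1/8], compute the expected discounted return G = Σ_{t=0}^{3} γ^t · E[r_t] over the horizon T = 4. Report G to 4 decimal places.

t=0: π = [0.1250, 0.2500, 0.2500, 0.2500, 0.1250], E[r] = 2.0000, γ^t·E[r] = 2.000000, running G = 2.000000
t=1: π = [0.2188, 0.2031, 0.2031, 0.1875, 0.1875], E[r] = 1.6875, γ^t·E[r] = 1.350000, running G = 3.350000
t=2: π = [0.2012, 0.1953, 0.1992, 0.2051, 0.1992], E[r] = 1.5957, γ^t·E[r] = 1.021250, running G = 4.371250
t=3: π = [0.1987, 0.2012, 0.1992, 0.2002, 0.2007], E[r] = 1.5977, γ^t·E[r] = 0.818000, running G = 5.189250

G = 5.1893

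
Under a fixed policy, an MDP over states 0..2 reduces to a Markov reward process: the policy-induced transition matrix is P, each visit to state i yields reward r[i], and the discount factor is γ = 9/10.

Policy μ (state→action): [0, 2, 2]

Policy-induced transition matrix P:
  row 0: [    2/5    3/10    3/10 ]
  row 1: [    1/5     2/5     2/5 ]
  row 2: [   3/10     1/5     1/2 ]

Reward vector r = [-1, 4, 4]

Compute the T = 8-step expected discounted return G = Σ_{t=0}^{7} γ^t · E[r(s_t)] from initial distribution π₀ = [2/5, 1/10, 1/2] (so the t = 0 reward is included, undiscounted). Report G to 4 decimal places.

t=0: π = [0.4000, 0.1000, 0.5000], E[r] = 2.0000, γ^t·E[r] = 2.000000, running G = 2.000000
t=1: π = [0.3300, 0.2600, 0.4100], E[r] = 2.3500, γ^t·E[r] = 2.115000, running G = 4.115000
t=2: π = [0.3070, 0.2850, 0.4080], E[r] = 2.4650, γ^t·E[r] = 1.996650, running G = 6.111650
t=3: π = [0.3022, 0.2877, 0.4101], E[r] = 2.4890, γ^t·E[r] = 1.814481, running G = 7.926131
t=4: π = [0.3015, 0.2878, 0.4108], E[r] = 2.4928, γ^t·E[r] = 1.635493, running G = 9.561624
t=5: π = [0.3014, 0.2877, 0.4109], E[r] = 2.4932, γ^t·E[r] = 1.472183, running G = 11.033807
t=6: π = [0.3014, 0.2877, 0.4110], E[r] = 2.4932, γ^t·E[r] = 1.324970, running G = 12.358777
t=7: π = [0.3014, 0.2877, 0.4110], E[r] = 2.4932, γ^t·E[r] = 1.192468, running G = 13.551245

G = 13.5512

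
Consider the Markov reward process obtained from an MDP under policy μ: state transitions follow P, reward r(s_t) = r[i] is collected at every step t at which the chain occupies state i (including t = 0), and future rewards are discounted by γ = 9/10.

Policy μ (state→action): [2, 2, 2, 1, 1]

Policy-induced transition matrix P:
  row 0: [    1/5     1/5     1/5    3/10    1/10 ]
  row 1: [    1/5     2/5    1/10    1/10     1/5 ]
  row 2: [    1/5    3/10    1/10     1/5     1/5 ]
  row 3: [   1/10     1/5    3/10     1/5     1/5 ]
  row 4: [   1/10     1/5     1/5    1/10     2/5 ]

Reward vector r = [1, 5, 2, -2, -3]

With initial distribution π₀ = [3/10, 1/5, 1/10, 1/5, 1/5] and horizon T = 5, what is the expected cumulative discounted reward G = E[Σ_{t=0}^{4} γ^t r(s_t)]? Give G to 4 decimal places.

G = 3.0453

t=0: π = [0.3000, 0.2000, 0.1000, 0.2000, 0.2000], E[r] = 0.5000, γ^t·E[r] = 0.500000, running G = 0.500000
t=1: π = [0.1600, 0.2500, 0.1900, 0.1900, 0.2100], E[r] = 0.7800, γ^t·E[r] = 0.702000, running G = 1.202000
t=2: π = [0.1600, 0.2690, 0.1750, 0.1700, 0.2260], E[r] = 0.8370, γ^t·E[r] = 0.677970, running G = 1.879970
t=3: π = [0.1604, 0.2713, 0.1726, 0.1665, 0.2292], E[r] = 0.8415, γ^t·E[r] = 0.613454, running G = 2.493424
t=4: π = [0.1604, 0.2715, 0.1723, 0.1660, 0.2298], E[r] = 0.8412, γ^t·E[r] = 0.551892, running G = 3.045315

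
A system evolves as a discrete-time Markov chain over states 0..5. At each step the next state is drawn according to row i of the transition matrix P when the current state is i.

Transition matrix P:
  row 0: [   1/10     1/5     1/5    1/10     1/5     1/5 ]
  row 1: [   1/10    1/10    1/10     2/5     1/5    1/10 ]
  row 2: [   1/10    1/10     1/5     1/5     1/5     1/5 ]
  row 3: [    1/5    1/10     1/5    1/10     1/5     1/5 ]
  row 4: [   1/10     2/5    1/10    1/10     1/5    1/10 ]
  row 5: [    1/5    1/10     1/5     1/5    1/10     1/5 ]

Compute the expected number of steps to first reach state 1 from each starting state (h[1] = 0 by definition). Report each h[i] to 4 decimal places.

h = [5.3659, 0.0000, 5.9561, 5.9024, 4.1626, 6.0764]

First-step conditioning: h[1] = 0; for i ≠ 1, h[i] = 1 + Σ_k P[i][k]·h[k].
  h[0] = 1 + 1/10·h[0] + 1/5·h[2] + 1/10·h[3] + 1/5·h[4] + 1/5·h[5]
  h[2] = 1 + 1/10·h[0] + 1/5·h[2] + 1/5·h[3] + 1/5·h[4] + 1/5·h[5]
  h[3] = 1 + 1/5·h[0] + 1/5·h[2] + 1/10·h[3] + 1/5·h[4] + 1/5·h[5]
  h[4] = 1 + 1/10·h[0] + 1/10·h[2] + 1/10·h[3] + 1/5·h[4] + 1/10·h[5]
  h[5] = 1 + 1/5·h[0] + 1/5·h[2] + 1/5·h[3] + 1/10·h[4] + 1/5·h[5]
Solving the 5×5 linear system over states ≠ 1 gives exactly h = [220/41, 0, 1221/205, 242/41, 512/123, 3737/615] (h[1] = 0 is the target).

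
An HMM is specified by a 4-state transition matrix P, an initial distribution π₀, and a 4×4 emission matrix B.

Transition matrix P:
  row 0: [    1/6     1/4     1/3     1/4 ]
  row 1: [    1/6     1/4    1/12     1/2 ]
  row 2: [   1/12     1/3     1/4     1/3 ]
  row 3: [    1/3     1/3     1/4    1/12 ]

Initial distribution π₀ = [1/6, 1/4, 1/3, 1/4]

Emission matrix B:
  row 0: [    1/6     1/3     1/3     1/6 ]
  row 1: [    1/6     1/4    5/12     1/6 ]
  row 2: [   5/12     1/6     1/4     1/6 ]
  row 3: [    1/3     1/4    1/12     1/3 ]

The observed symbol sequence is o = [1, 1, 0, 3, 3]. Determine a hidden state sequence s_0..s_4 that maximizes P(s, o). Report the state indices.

t=0: δ = [5.556e-02, 6.250e-02, 5.556e-02, 6.250e-02]  (obs o_0=1)
t=1: δ = [6.944e-03, 5.208e-03, 3.086e-03, 7.812e-03]  ψ = [3, 3, 0, 1]  (obs o_1=1)
t=2: δ = [4.340e-04, 4.340e-04, 9.645e-04, 8.681e-04]  ψ = [3, 3, 0, 1]  (obs o_2=0)
t=3: δ = [4.823e-05, 5.358e-05, 4.019e-05, 1.072e-04]  ψ = [3, 2, 2, 2]  (obs o_3=3)
t=4: δ = [5.954e-06, 5.954e-06, 4.465e-06, 8.931e-06]  ψ = [3, 3, 3, 1]  (obs o_4=3)
backtrack: best end state = 3; path = [3, 0, 2, 1, 3]

path = [3, 0, 2, 1, 3]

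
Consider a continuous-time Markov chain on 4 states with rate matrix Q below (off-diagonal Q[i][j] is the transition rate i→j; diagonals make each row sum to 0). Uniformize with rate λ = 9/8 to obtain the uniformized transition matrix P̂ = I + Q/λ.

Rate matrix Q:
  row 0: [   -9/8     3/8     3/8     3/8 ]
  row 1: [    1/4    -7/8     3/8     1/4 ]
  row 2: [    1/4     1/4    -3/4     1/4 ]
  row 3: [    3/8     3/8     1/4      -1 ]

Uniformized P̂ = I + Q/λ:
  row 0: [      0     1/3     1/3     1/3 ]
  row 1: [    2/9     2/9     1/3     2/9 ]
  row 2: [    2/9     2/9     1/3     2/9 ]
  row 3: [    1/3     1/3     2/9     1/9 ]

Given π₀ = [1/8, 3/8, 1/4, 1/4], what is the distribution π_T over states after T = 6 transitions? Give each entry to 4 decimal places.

t=0: π = [0.1250, 0.3750, 0.2500, 0.2500]
t=1: π = [0.2222, 0.2639, 0.3056, 0.2083]
t=2: π = [0.1960, 0.2701, 0.3102, 0.2238]
t=3: π = [0.2035, 0.2689, 0.3085, 0.2191]
t=4: π = [0.2013, 0.2692, 0.3090, 0.2205]
t=5: π = [0.2020, 0.2691, 0.3088, 0.2201]
t=6: π = [0.2018, 0.2691, 0.3089, 0.2202]

π = [0.2018, 0.2691, 0.3089, 0.2202]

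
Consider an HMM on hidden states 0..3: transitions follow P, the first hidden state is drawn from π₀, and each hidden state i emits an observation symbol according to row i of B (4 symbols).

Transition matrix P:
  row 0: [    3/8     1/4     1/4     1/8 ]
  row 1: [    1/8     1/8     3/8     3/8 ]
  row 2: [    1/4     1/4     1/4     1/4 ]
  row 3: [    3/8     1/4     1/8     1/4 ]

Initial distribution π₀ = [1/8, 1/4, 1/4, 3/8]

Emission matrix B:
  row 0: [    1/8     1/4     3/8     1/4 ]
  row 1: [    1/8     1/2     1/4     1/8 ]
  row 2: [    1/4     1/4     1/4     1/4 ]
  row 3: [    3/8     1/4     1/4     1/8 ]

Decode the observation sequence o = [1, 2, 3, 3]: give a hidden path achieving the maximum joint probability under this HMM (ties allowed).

path = [3, 0, 0, 0]

t=0: δ = [3.125e-02, 1.250e-01, 6.250e-02, 9.375e-02]  (obs o_0=1)
t=1: δ = [1.318e-02, 5.859e-03, 1.172e-02, 1.172e-02]  ψ = [3, 3, 1, 1]  (obs o_1=2)
t=2: δ = [1.236e-03, 4.120e-04, 8.240e-04, 3.662e-04]  ψ = [0, 0, 0, 2]  (obs o_2=3)
t=3: δ = [1.159e-04, 3.862e-05, 7.725e-05, 2.575e-05]  ψ = [0, 0, 0, 2]  (obs o_3=3)
backtrack: best end state = 0; path = [3, 0, 0, 0]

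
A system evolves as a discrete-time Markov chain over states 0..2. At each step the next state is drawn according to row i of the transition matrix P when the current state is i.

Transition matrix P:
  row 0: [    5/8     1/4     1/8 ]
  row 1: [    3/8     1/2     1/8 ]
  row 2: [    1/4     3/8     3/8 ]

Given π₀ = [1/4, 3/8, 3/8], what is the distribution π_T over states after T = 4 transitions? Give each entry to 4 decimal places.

t=0: π = [0.2500, 0.3750, 0.3750]
t=1: π = [0.3906, 0.3906, 0.2188]
t=2: π = [0.4453, 0.3750, 0.1797]
t=3: π = [0.4639, 0.3662, 0.1699]
t=4: π = [0.4697, 0.3628, 0.1675]

π = [0.4697, 0.3628, 0.1675]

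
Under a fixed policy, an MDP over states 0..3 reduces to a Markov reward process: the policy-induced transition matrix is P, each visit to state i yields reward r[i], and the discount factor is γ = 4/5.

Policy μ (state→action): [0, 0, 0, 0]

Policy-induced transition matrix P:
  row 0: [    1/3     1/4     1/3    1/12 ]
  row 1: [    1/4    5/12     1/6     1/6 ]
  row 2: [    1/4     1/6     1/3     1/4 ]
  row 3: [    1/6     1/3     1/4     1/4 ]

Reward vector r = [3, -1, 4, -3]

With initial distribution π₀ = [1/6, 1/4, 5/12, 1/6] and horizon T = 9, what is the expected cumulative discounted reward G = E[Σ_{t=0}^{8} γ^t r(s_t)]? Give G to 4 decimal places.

t=0: π = [0.1667, 0.2500, 0.4167, 0.1667], E[r] = 1.4167, γ^t·E[r] = 1.416667, running G = 1.416667
t=1: π = [0.2500, 0.2708, 0.2778, 0.2014], E[r] = 0.9861, γ^t·E[r] = 0.788889, running G = 2.205556
t=2: π = [0.2541, 0.2888, 0.2714, 0.1858], E[r] = 1.0017, γ^t·E[r] = 0.641111, running G = 2.846667
t=3: π = [0.2557, 0.2910, 0.2697, 0.1836], E[r] = 1.0042, γ^t·E[r] = 0.514148, running G = 3.360815
t=4: π = [0.2560, 0.2913, 0.2695, 0.1831], E[r] = 1.0054, γ^t·E[r] = 0.411827, running G = 3.772642
t=5: π = [0.2561, 0.2914, 0.2695, 0.1831], E[r] = 1.0058, γ^t·E[r] = 0.329572, running G = 4.102214
t=6: π = [0.2561, 0.2914, 0.2695, 0.1830], E[r] = 1.0059, γ^t·E[r] = 0.263679, running G = 4.365892
t=7: π = [0.2561, 0.2914, 0.2695, 0.1830], E[r] = 1.0059, γ^t·E[r] = 0.210947, running G = 4.576839
t=8: π = [0.2561, 0.2914, 0.2695, 0.1830], E[r] = 1.0059, γ^t·E[r] = 0.168758, running G = 4.745597

G = 4.7456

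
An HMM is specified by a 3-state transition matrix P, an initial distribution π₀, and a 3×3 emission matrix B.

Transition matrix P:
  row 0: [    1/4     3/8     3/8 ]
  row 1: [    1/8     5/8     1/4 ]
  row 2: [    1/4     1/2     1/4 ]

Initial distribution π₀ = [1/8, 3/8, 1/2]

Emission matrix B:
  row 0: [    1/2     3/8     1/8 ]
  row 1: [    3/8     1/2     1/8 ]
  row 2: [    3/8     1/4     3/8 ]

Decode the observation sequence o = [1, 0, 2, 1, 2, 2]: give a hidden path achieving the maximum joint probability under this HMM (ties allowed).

t=0: δ = [4.688e-02, 1.875e-01, 1.250e-01]  (obs o_0=1)
t=1: δ = [1.562e-02, 4.395e-02, 1.758e-02]  ψ = [2, 1, 1]  (obs o_1=0)
t=2: δ = [6.866e-04, 3.433e-03, 4.120e-03]  ψ = [1, 1, 1]  (obs o_2=2)
t=3: δ = [3.862e-04, 1.073e-03, 2.575e-04]  ψ = [2, 1, 2]  (obs o_3=1)
t=4: δ = [1.676e-05, 8.382e-05, 1.006e-04]  ψ = [1, 1, 1]  (obs o_4=2)
t=5: δ = [3.143e-06, 6.548e-06, 9.430e-06]  ψ = [2, 1, 2]  (obs o_5=2)
backtrack: best end state = 2; path = [1, 1, 1, 1, 2, 2]

path = [1, 1, 1, 1, 2, 2]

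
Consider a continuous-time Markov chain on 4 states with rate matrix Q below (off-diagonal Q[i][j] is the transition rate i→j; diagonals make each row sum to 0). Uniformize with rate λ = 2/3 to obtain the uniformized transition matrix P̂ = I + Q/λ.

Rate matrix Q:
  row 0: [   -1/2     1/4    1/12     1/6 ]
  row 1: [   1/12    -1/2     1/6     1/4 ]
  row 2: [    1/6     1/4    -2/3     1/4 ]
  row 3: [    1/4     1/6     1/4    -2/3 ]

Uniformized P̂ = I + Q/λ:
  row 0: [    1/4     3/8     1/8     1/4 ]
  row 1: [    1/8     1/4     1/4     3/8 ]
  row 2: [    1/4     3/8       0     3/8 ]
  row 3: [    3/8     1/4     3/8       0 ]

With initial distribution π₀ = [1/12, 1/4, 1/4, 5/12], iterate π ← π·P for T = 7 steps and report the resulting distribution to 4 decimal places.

π = [0.2432, 0.3054, 0.2008, 0.2506]

t=0: π = [0.0833, 0.2500, 0.2500, 0.4167]
t=1: π = [0.2708, 0.2917, 0.2292, 0.2083]
t=2: π = [0.2396, 0.3125, 0.1849, 0.2630]
t=3: π = [0.2438, 0.3031, 0.2067, 0.2464]
t=4: π = [0.2429, 0.3063, 0.1986, 0.2521]
t=5: π = [0.2432, 0.3052, 0.2015, 0.2501]
t=6: π = [0.2431, 0.3056, 0.2005, 0.2508]
t=7: π = [0.2432, 0.3054, 0.2008, 0.2506]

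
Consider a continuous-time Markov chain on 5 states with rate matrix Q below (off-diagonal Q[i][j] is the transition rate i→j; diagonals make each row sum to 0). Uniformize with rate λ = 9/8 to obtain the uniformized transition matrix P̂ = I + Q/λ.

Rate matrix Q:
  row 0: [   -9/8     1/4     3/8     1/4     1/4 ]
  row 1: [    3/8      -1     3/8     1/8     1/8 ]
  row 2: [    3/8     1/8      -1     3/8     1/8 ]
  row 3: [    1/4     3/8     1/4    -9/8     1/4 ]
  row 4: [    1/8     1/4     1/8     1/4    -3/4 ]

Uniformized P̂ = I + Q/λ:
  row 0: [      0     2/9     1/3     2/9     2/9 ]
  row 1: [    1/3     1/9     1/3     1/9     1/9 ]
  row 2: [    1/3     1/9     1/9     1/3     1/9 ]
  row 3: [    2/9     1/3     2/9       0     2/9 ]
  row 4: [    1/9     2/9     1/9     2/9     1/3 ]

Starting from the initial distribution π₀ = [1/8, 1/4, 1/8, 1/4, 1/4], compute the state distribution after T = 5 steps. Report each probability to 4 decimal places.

π = [0.2017, 0.1964, 0.2200, 0.1840, 0.1979]

t=0: π = [0.1250, 0.2500, 0.1250, 0.2500, 0.2500]
t=1: π = [0.2083, 0.2083, 0.2222, 0.1528, 0.2083]
t=2: π = [0.2006, 0.1914, 0.2207, 0.1898, 0.1975]
t=3: π = [0.2015, 0.1975, 0.2193, 0.1833, 0.1984]
t=4: π = [0.2017, 0.1963, 0.2201, 0.1839, 0.1980]
t=5: π = [0.2017, 0.1964, 0.2200, 0.1840, 0.1979]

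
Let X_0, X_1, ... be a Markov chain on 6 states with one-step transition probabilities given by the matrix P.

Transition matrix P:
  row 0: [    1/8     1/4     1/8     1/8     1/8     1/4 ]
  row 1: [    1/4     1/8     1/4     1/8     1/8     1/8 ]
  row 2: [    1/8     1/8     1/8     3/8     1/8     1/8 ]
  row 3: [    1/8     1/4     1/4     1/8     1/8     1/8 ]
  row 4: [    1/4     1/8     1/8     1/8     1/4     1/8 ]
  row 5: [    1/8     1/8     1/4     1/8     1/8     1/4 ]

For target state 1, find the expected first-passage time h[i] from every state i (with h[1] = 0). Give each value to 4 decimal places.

h = [5.3424, 0.0000, 5.9125, 5.3213, 6.0000, 6.0814]

First-step conditioning: h[1] = 0; for i ≠ 1, h[i] = 1 + Σ_k P[i][k]·h[k].
  h[0] = 1 + 1/8·h[0] + 1/8·h[2] + 1/8·h[3] + 1/8·h[4] + 1/4·h[5]
  h[2] = 1 + 1/8·h[0] + 1/8·h[2] + 3/8·h[3] + 1/8·h[4] + 1/8·h[5]
  h[3] = 1 + 1/8·h[0] + 1/4·h[2] + 1/8·h[3] + 1/8·h[4] + 1/8·h[5]
  h[4] = 1 + 1/4·h[0] + 1/8·h[2] + 1/8·h[3] + 1/4·h[4] + 1/8·h[5]
  h[5] = 1 + 1/8·h[0] + 1/4·h[2] + 1/8·h[3] + 1/8·h[4] + 1/4·h[5]
Solving the 5×5 linear system over states ≠ 1 gives exactly h = [3542/663, 0, 3920/663, 1176/221, 6, 1344/221] (h[1] = 0 is the target).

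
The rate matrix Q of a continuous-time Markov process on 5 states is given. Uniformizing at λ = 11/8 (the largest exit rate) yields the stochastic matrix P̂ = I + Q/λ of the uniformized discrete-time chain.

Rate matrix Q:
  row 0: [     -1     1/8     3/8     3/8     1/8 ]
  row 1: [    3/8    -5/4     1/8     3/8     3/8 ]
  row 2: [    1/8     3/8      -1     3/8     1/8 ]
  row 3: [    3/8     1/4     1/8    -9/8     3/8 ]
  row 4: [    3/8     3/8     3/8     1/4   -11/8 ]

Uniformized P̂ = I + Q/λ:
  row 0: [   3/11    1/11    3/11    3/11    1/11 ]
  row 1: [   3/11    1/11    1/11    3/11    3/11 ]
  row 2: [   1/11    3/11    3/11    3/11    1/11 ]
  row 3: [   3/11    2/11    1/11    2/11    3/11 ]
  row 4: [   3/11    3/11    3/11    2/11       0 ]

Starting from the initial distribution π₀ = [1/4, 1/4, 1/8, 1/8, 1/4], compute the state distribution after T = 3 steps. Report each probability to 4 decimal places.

π = [0.2367, 0.1765, 0.1976, 0.2371, 0.1521]

t=0: π = [0.2500, 0.2500, 0.1250, 0.1250, 0.2500]
t=1: π = [0.2500, 0.1705, 0.2045, 0.2386, 0.1364]
t=2: π = [0.2355, 0.1746, 0.1983, 0.2386, 0.1529]
t=3: π = [0.2367, 0.1765, 0.1976, 0.2371, 0.1521]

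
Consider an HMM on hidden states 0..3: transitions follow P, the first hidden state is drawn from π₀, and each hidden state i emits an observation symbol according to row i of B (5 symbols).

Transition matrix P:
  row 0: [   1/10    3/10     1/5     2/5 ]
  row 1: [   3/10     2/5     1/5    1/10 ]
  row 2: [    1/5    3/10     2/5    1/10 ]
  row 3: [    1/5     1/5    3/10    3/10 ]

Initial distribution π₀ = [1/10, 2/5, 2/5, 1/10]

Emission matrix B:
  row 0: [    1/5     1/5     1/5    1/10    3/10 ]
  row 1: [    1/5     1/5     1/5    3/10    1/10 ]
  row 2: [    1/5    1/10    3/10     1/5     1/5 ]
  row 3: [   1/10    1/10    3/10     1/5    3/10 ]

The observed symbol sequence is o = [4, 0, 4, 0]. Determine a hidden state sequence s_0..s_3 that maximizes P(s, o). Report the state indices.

t=0: δ = [3.000e-02, 4.000e-02, 8.000e-02, 3.000e-02]  (obs o_0=4)
t=1: δ = [3.200e-03, 4.800e-03, 6.400e-03, 1.200e-03]  ψ = [2, 2, 2, 0]  (obs o_1=0)
t=2: δ = [4.320e-04, 1.920e-04, 5.120e-04, 3.840e-04]  ψ = [1, 1, 2, 0]  (obs o_2=4)
t=3: δ = [2.048e-05, 3.072e-05, 4.096e-05, 1.728e-05]  ψ = [2, 2, 2, 0]  (obs o_3=0)
backtrack: best end state = 2; path = [2, 2, 2, 2]

path = [2, 2, 2, 2]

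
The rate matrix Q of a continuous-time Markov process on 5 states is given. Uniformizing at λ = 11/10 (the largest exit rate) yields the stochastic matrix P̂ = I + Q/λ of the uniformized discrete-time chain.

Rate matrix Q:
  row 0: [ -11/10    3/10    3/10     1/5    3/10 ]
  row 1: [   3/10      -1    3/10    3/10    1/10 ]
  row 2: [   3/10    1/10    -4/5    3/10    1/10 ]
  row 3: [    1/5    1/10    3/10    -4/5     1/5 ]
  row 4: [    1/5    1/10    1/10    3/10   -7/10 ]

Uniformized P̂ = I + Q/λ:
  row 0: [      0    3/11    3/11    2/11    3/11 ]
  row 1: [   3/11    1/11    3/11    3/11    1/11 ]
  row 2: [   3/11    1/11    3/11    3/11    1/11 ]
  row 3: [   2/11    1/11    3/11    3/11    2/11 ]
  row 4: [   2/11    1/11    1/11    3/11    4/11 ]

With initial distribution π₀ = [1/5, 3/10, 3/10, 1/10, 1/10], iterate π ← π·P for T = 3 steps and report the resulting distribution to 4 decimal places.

π = [0.1827, 0.1237, 0.2373, 0.2563, 0.2000]

t=0: π = [0.2000, 0.3000, 0.3000, 0.1000, 0.1000]
t=1: π = [0.2000, 0.1273, 0.2545, 0.2545, 0.1636]
t=2: π = [0.1802, 0.1273, 0.2430, 0.2545, 0.1950]
t=3: π = [0.1827, 0.1237, 0.2373, 0.2563, 0.2000]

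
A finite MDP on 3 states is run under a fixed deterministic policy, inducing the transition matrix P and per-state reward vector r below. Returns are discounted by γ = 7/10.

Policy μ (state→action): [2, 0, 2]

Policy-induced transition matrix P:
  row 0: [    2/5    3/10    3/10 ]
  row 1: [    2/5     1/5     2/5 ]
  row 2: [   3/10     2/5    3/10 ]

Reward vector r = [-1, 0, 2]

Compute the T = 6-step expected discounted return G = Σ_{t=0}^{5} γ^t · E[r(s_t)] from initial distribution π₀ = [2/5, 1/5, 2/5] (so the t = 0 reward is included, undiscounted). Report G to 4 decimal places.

G = 0.9615

t=0: π = [0.4000, 0.2000, 0.4000], E[r] = 0.4000, γ^t·E[r] = 0.400000, running G = 0.400000
t=1: π = [0.3600, 0.3200, 0.3200], E[r] = 0.2800, γ^t·E[r] = 0.196000, running G = 0.596000
t=2: π = [0.3680, 0.3000, 0.3320], E[r] = 0.2960, γ^t·E[r] = 0.145040, running G = 0.741040
t=3: π = [0.3668, 0.3032, 0.3300], E[r] = 0.2932, γ^t·E[r] = 0.100568, running G = 0.841608
t=4: π = [0.3670, 0.3027, 0.3303], E[r] = 0.2936, γ^t·E[r] = 0.070503, running G = 0.912111
t=5: π = [0.3670, 0.3028, 0.3303], E[r] = 0.2936, γ^t·E[r] = 0.049340, running G = 0.961451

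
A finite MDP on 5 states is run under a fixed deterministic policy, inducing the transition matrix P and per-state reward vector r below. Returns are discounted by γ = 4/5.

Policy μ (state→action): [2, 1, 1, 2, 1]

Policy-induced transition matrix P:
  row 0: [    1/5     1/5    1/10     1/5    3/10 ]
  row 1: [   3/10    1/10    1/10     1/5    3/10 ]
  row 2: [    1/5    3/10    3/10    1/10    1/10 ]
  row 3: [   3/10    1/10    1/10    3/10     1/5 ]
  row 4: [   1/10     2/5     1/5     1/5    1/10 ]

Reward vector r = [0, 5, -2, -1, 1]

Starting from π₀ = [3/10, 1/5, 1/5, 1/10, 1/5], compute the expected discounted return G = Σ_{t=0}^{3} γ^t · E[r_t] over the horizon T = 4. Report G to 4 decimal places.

G = 2.2743

t=0: π = [0.3000, 0.2000, 0.2000, 0.1000, 0.2000], E[r] = 0.7000, γ^t·E[r] = 0.700000, running G = 0.700000
t=1: π = [0.2100, 0.2300, 0.1600, 0.1900, 0.2100], E[r] = 0.8500, γ^t·E[r] = 0.680000, running G = 1.380000
t=2: π = [0.2210, 0.2160, 0.1530, 0.2030, 0.2070], E[r] = 0.7780, γ^t·E[r] = 0.497920, running G = 1.877920
t=3: π = [0.2212, 0.2148, 0.1513, 0.2050, 0.2077], E[r] = 0.7741, γ^t·E[r] = 0.396339, running G = 2.274259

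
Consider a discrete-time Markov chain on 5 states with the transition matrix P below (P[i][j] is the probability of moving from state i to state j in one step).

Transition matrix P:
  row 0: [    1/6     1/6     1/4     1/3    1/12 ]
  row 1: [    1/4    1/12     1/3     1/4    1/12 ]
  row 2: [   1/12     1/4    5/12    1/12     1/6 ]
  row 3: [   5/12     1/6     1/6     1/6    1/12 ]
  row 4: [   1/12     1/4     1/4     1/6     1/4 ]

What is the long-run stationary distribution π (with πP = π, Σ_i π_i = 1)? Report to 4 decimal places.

π = [0.1938, 0.1869, 0.2997, 0.1896, 0.1300]

Balance equations π_j = Σ_i π_i·P[i][j]:
  π_0 = 1/6·π_0 + 1/4·π_1 + 1/12·π_2 + 5/12·π_3 + 1/12·π_4
  π_1 = 1/6·π_0 + 1/12·π_1 + 1/4·π_2 + 1/6·π_3 + 1/4·π_4
  π_2 = 1/4·π_0 + 1/3·π_1 + 5/12·π_2 + 1/6·π_3 + 1/4·π_4
  π_3 = 1/3·π_0 + 1/4·π_1 + 1/12·π_2 + 1/6·π_3 + 1/6·π_4
  normalize: π_0 + π_1 + π_2 + π_3 + π_4 = 1
Solving the linear system gives exactly π = [3415/17619, 3293/17619, 5281/17619, 3340/17619, 2290/17619].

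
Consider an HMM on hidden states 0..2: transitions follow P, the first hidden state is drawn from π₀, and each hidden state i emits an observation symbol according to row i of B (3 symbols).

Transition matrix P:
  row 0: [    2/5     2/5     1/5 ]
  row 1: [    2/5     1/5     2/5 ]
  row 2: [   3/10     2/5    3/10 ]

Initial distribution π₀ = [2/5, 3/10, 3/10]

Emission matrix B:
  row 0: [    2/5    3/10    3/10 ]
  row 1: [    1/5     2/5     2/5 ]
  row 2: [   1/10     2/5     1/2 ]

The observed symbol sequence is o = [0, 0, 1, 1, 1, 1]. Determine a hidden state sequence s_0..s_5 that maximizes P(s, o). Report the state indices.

path = [0, 0, 1, 2, 1, 2]

t=0: δ = [1.600e-01, 6.000e-02, 3.000e-02]  (obs o_0=0)
t=1: δ = [2.560e-02, 1.280e-02, 3.200e-03]  ψ = [0, 0, 0]  (obs o_1=0)
t=2: δ = [3.072e-03, 4.096e-03, 2.048e-03]  ψ = [0, 0, 0]  (obs o_2=1)
t=3: δ = [4.915e-04, 4.915e-04, 6.554e-04]  ψ = [1, 0, 1]  (obs o_3=1)
t=4: δ = [5.898e-05, 1.049e-04, 7.864e-05]  ψ = [0, 2, 1]  (obs o_4=1)
t=5: δ = [1.258e-05, 1.258e-05, 1.678e-05]  ψ = [1, 2, 1]  (obs o_5=1)
backtrack: best end state = 2; path = [0, 0, 1, 2, 1, 2]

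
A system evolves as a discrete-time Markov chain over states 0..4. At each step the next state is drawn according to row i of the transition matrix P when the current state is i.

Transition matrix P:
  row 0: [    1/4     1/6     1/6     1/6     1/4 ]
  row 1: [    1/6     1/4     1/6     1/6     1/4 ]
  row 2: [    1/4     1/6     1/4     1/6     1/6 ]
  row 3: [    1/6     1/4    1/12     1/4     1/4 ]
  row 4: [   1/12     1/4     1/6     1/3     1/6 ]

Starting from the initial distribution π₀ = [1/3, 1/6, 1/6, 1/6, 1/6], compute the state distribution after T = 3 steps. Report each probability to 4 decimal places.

π = [0.1770, 0.2215, 0.1618, 0.2214, 0.2183]

t=0: π = [0.3333, 0.1667, 0.1667, 0.1667, 0.1667]
t=1: π = [0.1944, 0.2083, 0.1667, 0.2083, 0.2222]
t=2: π = [0.1782, 0.2199, 0.1632, 0.2211, 0.2176]
t=3: π = [0.1770, 0.2215, 0.1618, 0.2214, 0.2183]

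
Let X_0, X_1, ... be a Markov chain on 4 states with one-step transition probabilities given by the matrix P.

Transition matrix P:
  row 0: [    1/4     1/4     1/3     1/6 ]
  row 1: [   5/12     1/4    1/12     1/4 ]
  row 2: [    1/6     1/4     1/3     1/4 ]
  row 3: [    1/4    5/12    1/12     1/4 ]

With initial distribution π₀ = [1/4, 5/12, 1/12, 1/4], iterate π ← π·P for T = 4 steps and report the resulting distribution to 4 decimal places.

π = [0.2808, 0.2877, 0.2049, 0.2266]

t=0: π = [0.2500, 0.4167, 0.0833, 0.2500]
t=1: π = [0.3125, 0.2917, 0.1667, 0.2292]
t=2: π = [0.2847, 0.2882, 0.2031, 0.2240]
t=3: π = [0.2811, 0.2873, 0.2053, 0.2263]
t=4: π = [0.2808, 0.2877, 0.2049, 0.2266]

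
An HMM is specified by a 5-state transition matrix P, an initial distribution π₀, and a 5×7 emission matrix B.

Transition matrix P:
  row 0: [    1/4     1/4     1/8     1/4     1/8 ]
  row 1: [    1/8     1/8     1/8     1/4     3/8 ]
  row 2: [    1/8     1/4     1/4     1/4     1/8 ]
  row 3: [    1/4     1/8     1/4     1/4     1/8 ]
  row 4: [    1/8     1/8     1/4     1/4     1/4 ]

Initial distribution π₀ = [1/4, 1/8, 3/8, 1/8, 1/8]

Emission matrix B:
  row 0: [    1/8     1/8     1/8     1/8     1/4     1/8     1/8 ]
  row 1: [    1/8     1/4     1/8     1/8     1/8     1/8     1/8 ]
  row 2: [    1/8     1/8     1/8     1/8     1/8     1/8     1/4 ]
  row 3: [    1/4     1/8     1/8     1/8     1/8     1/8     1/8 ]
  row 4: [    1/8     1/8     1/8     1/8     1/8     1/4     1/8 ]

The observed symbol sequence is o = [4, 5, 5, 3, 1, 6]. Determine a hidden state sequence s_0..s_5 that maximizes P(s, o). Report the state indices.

t=0: δ = [6.250e-02, 1.562e-02, 4.688e-02, 1.562e-02, 1.562e-02]  (obs o_0=4)
t=1: δ = [1.953e-03, 1.953e-03, 1.465e-03, 1.953e-03, 1.953e-03]  ψ = [0, 0, 2, 0, 0]  (obs o_1=5)
t=2: δ = [6.104e-05, 6.104e-05, 6.104e-05, 6.104e-05, 1.831e-04]  ψ = [0, 0, 3, 0, 1]  (obs o_2=5)
t=3: δ = [2.861e-06, 2.861e-06, 5.722e-06, 5.722e-06, 5.722e-06]  ψ = [4, 4, 4, 4, 4]  (obs o_3=3)
t=4: δ = [1.788e-07, 3.576e-07, 1.788e-07, 1.788e-07, 1.788e-07]  ψ = [3, 2, 2, 2, 4]  (obs o_4=1)
t=5: δ = [5.588e-09, 5.588e-09, 1.118e-08, 1.118e-08, 1.676e-08]  ψ = [0, 0, 1, 1, 1]  (obs o_5=6)
backtrack: best end state = 4; path = [0, 1, 4, 2, 1, 4]

path = [0, 1, 4, 2, 1, 4]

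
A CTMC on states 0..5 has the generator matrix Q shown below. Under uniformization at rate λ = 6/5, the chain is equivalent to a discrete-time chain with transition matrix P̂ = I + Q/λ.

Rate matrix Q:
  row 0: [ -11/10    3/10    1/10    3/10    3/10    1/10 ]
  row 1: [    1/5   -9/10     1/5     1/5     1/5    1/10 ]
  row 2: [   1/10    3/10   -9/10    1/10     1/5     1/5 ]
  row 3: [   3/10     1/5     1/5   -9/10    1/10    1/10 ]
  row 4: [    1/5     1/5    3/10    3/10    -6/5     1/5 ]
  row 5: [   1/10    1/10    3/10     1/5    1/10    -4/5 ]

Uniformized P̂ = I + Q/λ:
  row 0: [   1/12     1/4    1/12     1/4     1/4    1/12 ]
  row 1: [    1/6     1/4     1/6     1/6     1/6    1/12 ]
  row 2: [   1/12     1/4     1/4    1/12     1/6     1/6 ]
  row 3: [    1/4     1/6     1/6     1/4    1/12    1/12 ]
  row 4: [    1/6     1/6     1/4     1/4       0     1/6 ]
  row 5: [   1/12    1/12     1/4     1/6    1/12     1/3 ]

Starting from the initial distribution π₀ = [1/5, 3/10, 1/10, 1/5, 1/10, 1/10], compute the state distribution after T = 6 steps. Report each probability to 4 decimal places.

π = [0.1422, 0.1990, 0.1940, 0.1889, 0.1290, 0.1470]

t=0: π = [0.2000, 0.3000, 0.1000, 0.2000, 0.1000, 0.1000]
t=1: π = [0.1500, 0.2083, 0.1750, 0.2000, 0.1417, 0.1250]
t=2: π = [0.1458, 0.2007, 0.1910, 0.1931, 0.1285, 0.1410]
t=3: π = [0.1429, 0.1997, 0.1929, 0.1897, 0.1296, 0.1452]
t=4: π = [0.1424, 0.1992, 0.1937, 0.1891, 0.1291, 0.1465]
t=5: π = [0.1422, 0.1991, 0.1939, 0.1889, 0.1291, 0.1469]
t=6: π = [0.1422, 0.1990, 0.1940, 0.1889, 0.1290, 0.1470]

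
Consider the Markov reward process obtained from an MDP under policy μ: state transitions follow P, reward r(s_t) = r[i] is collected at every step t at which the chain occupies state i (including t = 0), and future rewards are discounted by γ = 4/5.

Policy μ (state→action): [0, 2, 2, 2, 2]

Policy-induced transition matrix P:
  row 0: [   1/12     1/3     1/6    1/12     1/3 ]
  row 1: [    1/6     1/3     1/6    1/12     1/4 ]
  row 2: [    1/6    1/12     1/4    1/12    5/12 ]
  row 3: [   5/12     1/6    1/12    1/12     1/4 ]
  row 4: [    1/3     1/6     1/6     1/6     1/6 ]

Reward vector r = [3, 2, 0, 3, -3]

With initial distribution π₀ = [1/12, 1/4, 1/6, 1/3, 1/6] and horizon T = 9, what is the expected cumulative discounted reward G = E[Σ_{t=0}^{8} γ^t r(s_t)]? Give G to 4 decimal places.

t=0: π = [0.0833, 0.2500, 0.1667, 0.3333, 0.1667], E[r] = 1.2500, γ^t·E[r] = 1.250000, running G = 1.250000
t=1: π = [0.2708, 0.2083, 0.1528, 0.0972, 0.2708], E[r] = 0.7083, γ^t·E[r] = 0.566667, running G = 1.816667
t=2: π = [0.2135, 0.2338, 0.1713, 0.1059, 0.2755], E[r] = 0.5995, γ^t·E[r] = 0.383704, running G = 2.200370
t=3: π = [0.2213, 0.2269, 0.1721, 0.1063, 0.2734], E[r] = 0.6164, γ^t·E[r] = 0.315580, running G = 2.515951
t=4: π = [0.2204, 0.2270, 0.1722, 0.1061, 0.2743], E[r] = 0.6105, γ^t·E[r] = 0.250048, running G = 2.765998
t=5: π = [0.2206, 0.2269, 0.1722, 0.1062, 0.2742], E[r] = 0.6114, γ^t·E[r] = 0.200357, running G = 2.966355
t=6: π = [0.2205, 0.2269, 0.1722, 0.1062, 0.2742], E[r] = 0.6113, γ^t·E[r] = 0.160239, running G = 3.126594
t=7: π = [0.2205, 0.2269, 0.1722, 0.1062, 0.2742], E[r] = 0.6113, γ^t·E[r] = 0.128198, running G = 3.254792
t=8: π = [0.2205, 0.2269, 0.1722, 0.1062, 0.2742], E[r] = 0.6113, γ^t·E[r] = 0.102557, running G = 3.357349

G = 3.3573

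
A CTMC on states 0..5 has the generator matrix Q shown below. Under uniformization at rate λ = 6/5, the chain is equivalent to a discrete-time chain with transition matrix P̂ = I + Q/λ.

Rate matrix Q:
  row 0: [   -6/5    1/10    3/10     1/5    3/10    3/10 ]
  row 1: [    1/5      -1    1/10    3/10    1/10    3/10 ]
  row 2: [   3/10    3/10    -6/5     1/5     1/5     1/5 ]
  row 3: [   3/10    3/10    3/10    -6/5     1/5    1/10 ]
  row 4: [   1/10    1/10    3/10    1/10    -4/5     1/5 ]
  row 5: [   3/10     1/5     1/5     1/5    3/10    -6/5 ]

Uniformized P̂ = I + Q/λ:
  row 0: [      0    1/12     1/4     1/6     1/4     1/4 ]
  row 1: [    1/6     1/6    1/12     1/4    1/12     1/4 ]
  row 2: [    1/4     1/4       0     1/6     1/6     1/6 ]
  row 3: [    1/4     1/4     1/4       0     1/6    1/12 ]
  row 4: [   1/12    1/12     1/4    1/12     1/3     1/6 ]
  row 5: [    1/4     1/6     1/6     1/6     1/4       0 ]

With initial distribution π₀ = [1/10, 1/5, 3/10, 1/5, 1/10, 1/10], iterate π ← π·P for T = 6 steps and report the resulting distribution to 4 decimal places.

π = [0.1605, 0.1609, 0.1682, 0.1390, 0.2155, 0.1560]

t=0: π = [0.1000, 0.2000, 0.3000, 0.2000, 0.1000, 0.1000]
t=1: π = [0.1917, 0.1917, 0.1333, 0.1417, 0.1833, 0.1583]
t=2: π = [0.1556, 0.1583, 0.1715, 0.1438, 0.2104, 0.1604]
t=3: π = [0.1628, 0.1624, 0.1674, 0.1384, 0.2149, 0.1541]
t=4: π = [0.1599, 0.1607, 0.1682, 0.1392, 0.2154, 0.1566]
t=5: π = [0.1607, 0.1610, 0.1681, 0.1389, 0.2155, 0.1557]
t=6: π = [0.1605, 0.1609, 0.1682, 0.1390, 0.2155, 0.1560]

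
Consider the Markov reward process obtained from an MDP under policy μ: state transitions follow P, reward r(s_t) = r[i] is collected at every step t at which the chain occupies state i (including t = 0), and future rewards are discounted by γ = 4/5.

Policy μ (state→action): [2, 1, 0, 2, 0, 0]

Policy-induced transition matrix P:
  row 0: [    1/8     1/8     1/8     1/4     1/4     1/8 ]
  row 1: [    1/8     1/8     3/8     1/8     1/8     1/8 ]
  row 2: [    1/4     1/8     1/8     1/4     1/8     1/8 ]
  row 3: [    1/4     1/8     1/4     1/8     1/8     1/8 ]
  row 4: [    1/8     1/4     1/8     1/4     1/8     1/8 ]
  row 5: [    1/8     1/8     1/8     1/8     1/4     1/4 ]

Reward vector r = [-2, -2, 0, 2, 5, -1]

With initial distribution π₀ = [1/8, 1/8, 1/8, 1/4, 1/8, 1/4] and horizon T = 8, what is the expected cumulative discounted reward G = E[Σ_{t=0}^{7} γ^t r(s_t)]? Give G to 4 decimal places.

G = 1.7209

t=0: π = [0.1250, 0.1250, 0.1250, 0.2500, 0.1250, 0.2500], E[r] = 0.3750, γ^t·E[r] = 0.375000, running G = 0.375000
t=1: π = [0.1719, 0.1406, 0.1875, 0.1719, 0.1719, 0.1563], E[r] = 0.4219, γ^t·E[r] = 0.337500, running G = 0.712500
t=2: π = [0.1699, 0.1465, 0.1816, 0.1914, 0.1660, 0.1445], E[r] = 0.4355, γ^t·E[r] = 0.278750, running G = 0.991250
t=3: π = [0.1716, 0.1458, 0.1855, 0.1897, 0.1643, 0.1431], E[r] = 0.4231, γ^t·E[r] = 0.216625, running G = 1.207875
t=4: π = [0.1719, 0.1455, 0.1852, 0.1902, 0.1643, 0.1429], E[r] = 0.4243, γ^t·E[r] = 0.173788, running G = 1.381663
t=5: π = [0.1719, 0.1455, 0.1852, 0.1902, 0.1643, 0.1429], E[r] = 0.4243, γ^t·E[r] = 0.139039, running G = 1.520701
t=6: π = [0.1719, 0.1455, 0.1852, 0.1902, 0.1643, 0.1429], E[r] = 0.4243, γ^t·E[r] = 0.111231, running G = 1.631933
t=7: π = [0.1719, 0.1455, 0.1852, 0.1902, 0.1643, 0.1429], E[r] = 0.4243, γ^t·E[r] = 0.088985, running G = 1.720917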